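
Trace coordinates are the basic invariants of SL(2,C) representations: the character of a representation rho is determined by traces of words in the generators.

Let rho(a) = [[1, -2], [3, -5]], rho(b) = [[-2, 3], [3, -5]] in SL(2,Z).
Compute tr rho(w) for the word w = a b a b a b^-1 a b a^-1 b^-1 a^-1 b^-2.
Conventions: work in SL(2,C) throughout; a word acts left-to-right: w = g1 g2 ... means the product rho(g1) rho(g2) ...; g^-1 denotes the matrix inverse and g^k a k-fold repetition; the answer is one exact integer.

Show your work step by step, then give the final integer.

rho(a) = [[1, -2], [3, -5]]
... * rho(b) = [[-2, 3], [3, -5]]  ->  [[-8, 13], [-21, 34]]
... * rho(a) = [[1, -2], [3, -5]]  ->  [[31, -49], [81, -128]]
... * rho(b) = [[-2, 3], [3, -5]]  ->  [[-209, 338], [-546, 883]]
... * rho(a) = [[1, -2], [3, -5]]  ->  [[805, -1272], [2103, -3323]]
... * rho(b^-1) = [[-5, -3], [-3, -2]]  ->  [[-209, 129], [-546, 337]]
... * rho(a) = [[1, -2], [3, -5]]  ->  [[178, -227], [465, -593]]
... * rho(b) = [[-2, 3], [3, -5]]  ->  [[-1037, 1669], [-2709, 4360]]
... * rho(a^-1) = [[-5, 2], [-3, 1]]  ->  [[178, -405], [465, -1058]]
... * rho(b^-1) = [[-5, -3], [-3, -2]]  ->  [[325, 276], [849, 721]]
... * rho(a^-1) = [[-5, 2], [-3, 1]]  ->  [[-2453, 926], [-6408, 2419]]
... * rho(b^-1) = [[-5, -3], [-3, -2]]  ->  [[9487, 5507], [24783, 14386]]
... * rho(b^-1) = [[-5, -3], [-3, -2]]  ->  [[-63956, -39475], [-167073, -103121]]
tr = -63956 + -103121 = -167077

-167077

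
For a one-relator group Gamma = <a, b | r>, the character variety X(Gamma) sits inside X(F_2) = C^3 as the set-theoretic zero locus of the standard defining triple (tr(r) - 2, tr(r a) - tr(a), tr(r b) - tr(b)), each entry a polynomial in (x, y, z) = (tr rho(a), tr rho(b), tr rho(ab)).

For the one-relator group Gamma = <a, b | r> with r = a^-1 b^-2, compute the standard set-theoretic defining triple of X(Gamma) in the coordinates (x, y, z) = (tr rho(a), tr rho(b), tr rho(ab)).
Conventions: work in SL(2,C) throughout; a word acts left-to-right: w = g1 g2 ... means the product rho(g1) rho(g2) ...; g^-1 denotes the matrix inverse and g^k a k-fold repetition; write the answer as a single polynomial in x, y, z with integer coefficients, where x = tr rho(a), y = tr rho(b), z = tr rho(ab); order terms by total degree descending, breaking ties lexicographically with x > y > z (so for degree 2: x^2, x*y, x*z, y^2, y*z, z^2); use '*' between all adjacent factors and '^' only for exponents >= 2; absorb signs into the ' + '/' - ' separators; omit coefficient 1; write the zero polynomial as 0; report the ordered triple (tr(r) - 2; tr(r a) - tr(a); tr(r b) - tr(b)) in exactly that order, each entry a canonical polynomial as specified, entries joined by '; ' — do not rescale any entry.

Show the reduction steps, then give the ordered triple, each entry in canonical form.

tr(b^-1) = tr(b) = y
tr(b^-2) = tr(b^-1) * tr(b) - tr(1) = y^2 - 2
tr(a b^-1) = tr(a) * tr(b) - tr(a b) = x*y - z
tr(b^-2 a) = tr(a b^-1) * tr(b) - tr(a) = x*y^2 - y*z - x
tr(a^-1 b^-2) = tr(b^-2) * tr(a) - tr(b^-2 a) = y*z - x
assemble the triple (tr(r) - 2; tr(r a) - x; tr(r b) - y)

y*z - x - 2; y^2 - x - 2; -y + z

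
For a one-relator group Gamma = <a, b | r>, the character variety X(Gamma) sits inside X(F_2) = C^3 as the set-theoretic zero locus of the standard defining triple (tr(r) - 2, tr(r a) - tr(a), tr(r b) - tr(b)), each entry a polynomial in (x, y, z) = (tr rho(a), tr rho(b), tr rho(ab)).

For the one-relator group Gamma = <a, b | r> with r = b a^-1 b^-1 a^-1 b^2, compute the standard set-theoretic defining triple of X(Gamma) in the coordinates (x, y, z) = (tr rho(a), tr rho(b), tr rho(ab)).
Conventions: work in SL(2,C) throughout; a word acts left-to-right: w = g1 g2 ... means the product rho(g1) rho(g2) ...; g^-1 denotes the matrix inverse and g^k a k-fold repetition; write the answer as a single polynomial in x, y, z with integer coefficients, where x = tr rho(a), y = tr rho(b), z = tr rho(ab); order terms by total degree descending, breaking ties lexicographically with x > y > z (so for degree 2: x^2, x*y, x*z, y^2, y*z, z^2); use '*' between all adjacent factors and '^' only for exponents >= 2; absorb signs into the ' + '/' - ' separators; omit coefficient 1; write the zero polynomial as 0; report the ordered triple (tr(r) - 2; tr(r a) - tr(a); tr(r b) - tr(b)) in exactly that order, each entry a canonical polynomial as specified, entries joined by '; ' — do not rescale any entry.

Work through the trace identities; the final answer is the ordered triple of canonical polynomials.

x*y^3*z - y^4 - y^2*z^2 - 2*x*y*z + 4*y^2 + z^2 - 4; x*y^2*z^2 - x^2*y*z - y^3*z - y*z^3 + x*y^2 + 3*y*z - 2*x; x*y^4*z - y^5 - y^3*z^2 - 3*x*y^2*z + 5*y^3 + 2*y*z^2 + x*z - 6*y

trace(b^2) = trace(b)*trace(b) - trace(1) = y^2 - 2
trace(b^2 a) = trace(b)*trace(a b) - trace(a) = y*z - x
trace(a^-1 b^2) = trace(b^2)*trace(a) - trace(b^2 a) = x*y^2 - y*z - x
next, trace(a^2 b) = trace(a)*trace(b a) - trace(b) = x*z - y
trace(a^2) = trace(a)*trace(a) - trace(1) = x^2 - 2
trace(a^2 b^2) = trace(b)*trace(a^2 b) - trace(a^2) = x*y*z - x^2 - y^2 + 2
trace(a b^3 a) = trace(b)*trace(a^2 b^2) - trace(a^2 b) = x*y^2*z - x^2*y - y^3 - x*z + 3*y
and trace(a b a b) = trace(a b)*trace(a b) - trace(1) = z^2 - 2
next, trace(b a b a b) = trace(b)*trace(a b a b) - trace(a b a) = y*z^2 - x*z - y
next, trace(a b^3 a b) = trace(b)*trace(b a b a b) - trace(b a b a) = y^2*z^2 - x*y*z - y^2 - z^2 + 2
next, trace(b^3 a b^-1 a) = trace(a b^3 a)*trace(b) - trace(a b^3 a b) = x*y^3*z - x^2*y^2 - y^4 - y^2*z^2 + 4*y^2 + z^2 - 2
and trace(b^-1 a^-1 b^3 a) = trace(b^3 a b^-1)*trace(a) - trace(b^3 a b^-1 a) = -x*y^3*z + x^2*y^2 + y^4 + y^2*z^2 + x*y*z - x^2 - 4*y^2 - z^2 + 2
trace(b a^-1 b^-1 a^-1 b^2) = trace(b^-1 a^-1 b^3)*trace(a) - trace(b^-1 a^-1 b^3 a) = x*y^3*z - y^4 - y^2*z^2 - 2*x*y*z + 4*y^2 + z^2 - 2
next, trace(b^2 a b) = trace(b)*trace(b a b) - trace(b a) = y^2*z - x*y - z
and trace(a b^2 a b a) = trace(a)*trace(b^2 a b a) - trace(b^2 a b) = x*y*z^2 - x^2*z - y^2*z + z
and trace(a b a b a b) = trace(b a)*trace(b a b a) - trace(b^-1 a^-1) = z^3 - 3*z
trace(a b a b a) = trace(a)*trace(b a b a) - trace(b a b) = x*z^2 - y*z - x
next, trace(a b^2 a b a b) = trace(b)*trace(a b a b a b) - trace(a b a b a) = y*z^3 - x*z^2 - 2*y*z + x
trace(b^2 a b a b^-1 a) = trace(a b^2 a b a)*trace(b) - trace(a b^2 a b a b) = x*y^2*z^2 - x^2*y*z - y^3*z - y*z^3 + x*z^2 + 3*y*z - x
next, trace(b^-1 a^-1 b^2 a b a) = trace(b^2 a b a b^-1)*trace(a) - trace(b^2 a b a b^-1 a) = -x*y^2*z^2 + x^2*y*z + y^3*z + y*z^3 - 3*y*z - x
and trace(b a^-1 b^-1 a^-1 b^2 a) = trace(b^-1 a^-1 b^2 a b)*trace(a) - trace(b^-1 a^-1 b^2 a b a) = x*y^2*z^2 - x^2*y*z - y^3*z - y*z^3 + x*y^2 + 3*y*z - x
and trace(b^3) = trace(b)*trace(b^2) - trace(b)   [square of b] = y^3 - 3*y
trace(a^-1 b^3) = trace(b^3)*trace(a) - trace(b^3 a)   [inverse elimination on a] = x*y^3 - y^2*z - 2*x*y + z
trace(b^4 a) = trace(b)*trace(b a b^2) - trace(b a b)   [square of b] = y^3*z - x*y^2 - 2*y*z + x
and trace(b^4) = trace(b)*trace(b^3) - trace(b^2)   [square of b] = y^4 - 4*y^2 + 2
and trace(a b^4 a) = trace(a)*trace(b^4 a) - trace(b^4)   [square of a] = x*y^3*z - x^2*y^2 - y^4 - 2*x*y*z + x^2 + 4*y^2 - 2
and trace(a b^4 a b) = trace(b)*trace(b a b a b^2) - trace(b a b a b)   [square of b] = y^3*z^2 - x*y^2*z - y^3 - 2*y*z^2 + x*z + 3*y
next, trace(b^4 a b^-1 a) = trace(a b^4 a)*trace(b) - trace(a b^4 a b)   [inverse elimination on b] = x*y^4*z - x^2*y^3 - y^5 - y^3*z^2 - x*y^2*z + x^2*y + 5*y^3 + 2*y*z^2 - x*z - 5*y
trace(b^-1 a^-1 b^4 a) = trace(b^4 a b^-1)*trace(a) - trace(b^4 a b^-1 a)   [inverse elimination on a] = -x*y^4*z + x^2*y^3 + y^5 + y^3*z^2 + 2*x*y^2*z - 2*x^2*y - 5*y^3 - 2*y*z^2 + 5*y
and trace(b a^-1 b^-1 a^-1 b^3) = trace(b^-1 a^-1 b^4)*trace(a) - trace(b^-1 a^-1 b^4 a)   [inverse elimination on a] = x*y^4*z - y^5 - y^3*z^2 - 3*x*y^2*z + 5*y^3 + 2*y*z^2 + x*z - 5*y
assemble the triple (trace(r) - 2; trace(r a) - x; trace(r b) - y)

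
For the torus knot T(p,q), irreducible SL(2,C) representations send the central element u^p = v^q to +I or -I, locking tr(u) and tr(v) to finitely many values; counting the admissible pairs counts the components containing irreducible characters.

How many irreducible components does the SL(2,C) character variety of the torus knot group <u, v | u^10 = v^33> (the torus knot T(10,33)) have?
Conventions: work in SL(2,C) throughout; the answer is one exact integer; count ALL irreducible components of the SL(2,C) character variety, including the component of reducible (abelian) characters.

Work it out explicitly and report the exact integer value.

145

In the torus knot group T(10,33), u^10 = v^33 is central, so an irreducible representation sends it to +I or -I (Schur).
This locks tr(u) to 2*cos(pi*alpha/10), alpha in 1..9, and tr(v) to 2*cos(pi*beta/33), beta in 1..32, on each component of irreducible characters.
u^10 = (-1)^alpha I and v^33 = (-1)^beta I must agree, so alpha and beta have equal parity.
count pairs: odd alpha (5 choices) x odd beta (16), plus even alpha (4) x even beta (16): 5*16 + 4*16 = 144.
Total: 144 irreducible-character components + 1 reducible (abelian) component = 145.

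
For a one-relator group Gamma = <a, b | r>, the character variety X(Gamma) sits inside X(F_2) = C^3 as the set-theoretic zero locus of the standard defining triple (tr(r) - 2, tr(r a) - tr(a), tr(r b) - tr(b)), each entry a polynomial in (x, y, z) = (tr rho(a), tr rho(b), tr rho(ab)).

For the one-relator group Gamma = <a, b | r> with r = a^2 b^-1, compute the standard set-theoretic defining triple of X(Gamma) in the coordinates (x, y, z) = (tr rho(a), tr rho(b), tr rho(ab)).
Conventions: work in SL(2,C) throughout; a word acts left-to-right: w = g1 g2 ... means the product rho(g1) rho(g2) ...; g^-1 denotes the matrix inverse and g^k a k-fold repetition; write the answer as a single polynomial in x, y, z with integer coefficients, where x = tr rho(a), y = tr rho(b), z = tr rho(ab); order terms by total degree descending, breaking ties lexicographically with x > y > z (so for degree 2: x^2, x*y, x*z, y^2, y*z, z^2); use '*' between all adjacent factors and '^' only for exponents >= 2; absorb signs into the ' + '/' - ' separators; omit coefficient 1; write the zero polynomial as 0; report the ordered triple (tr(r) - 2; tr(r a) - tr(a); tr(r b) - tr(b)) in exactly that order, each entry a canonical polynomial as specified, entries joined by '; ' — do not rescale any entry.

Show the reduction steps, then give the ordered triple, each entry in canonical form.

x^2*y - x*z - y - 2; x^3*y - x^2*z - 2*x*y - x + z; x^2 - y - 2

use: trace(a^2) = trace(a) trace(a) - trace(1) = x^2 - 2
use: trace(a^2 b) = trace(a) trace(b a) - trace(b) = x*z - y
use: trace(a^2 b^-1) = trace(a^2) trace(b) - trace(a^2 b) = x^2*y - x*z - y
use: trace(a^3) = trace(a) trace(a^2) - trace(a)  (reduce the a square) = x^3 - 3*x
use: trace(a^3 b) = trace(a) trace(a b a) - trace(a b)  (reduce the a square) = x^2*z - x*y - z
trace(a^2 b^-1 a) = trace(a^3) trace(b) - trace(a^3 b)  (eliminate b^-1) = x^3*y - x^2*z - 2*x*y + z
assemble the triple (trace(r) - 2; trace(r a) - x; trace(r b) - y)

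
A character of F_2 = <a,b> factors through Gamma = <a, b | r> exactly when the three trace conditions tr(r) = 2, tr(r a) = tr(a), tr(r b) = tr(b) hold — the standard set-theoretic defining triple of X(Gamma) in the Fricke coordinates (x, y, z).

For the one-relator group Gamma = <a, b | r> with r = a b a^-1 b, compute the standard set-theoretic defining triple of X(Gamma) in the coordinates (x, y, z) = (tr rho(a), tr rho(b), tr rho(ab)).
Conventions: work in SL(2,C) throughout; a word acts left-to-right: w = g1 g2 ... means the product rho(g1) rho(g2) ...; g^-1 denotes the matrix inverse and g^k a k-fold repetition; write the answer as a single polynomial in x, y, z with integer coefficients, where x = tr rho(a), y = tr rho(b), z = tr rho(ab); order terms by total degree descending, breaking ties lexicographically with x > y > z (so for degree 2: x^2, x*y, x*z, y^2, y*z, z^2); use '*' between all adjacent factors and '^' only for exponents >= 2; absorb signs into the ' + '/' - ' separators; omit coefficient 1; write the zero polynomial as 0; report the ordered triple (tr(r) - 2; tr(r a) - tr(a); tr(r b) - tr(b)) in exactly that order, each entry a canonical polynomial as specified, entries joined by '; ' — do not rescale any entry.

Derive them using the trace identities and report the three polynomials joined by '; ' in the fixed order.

tr(b a b) = tr(b) * tr(a b) - tr(a) = y*z - x
tr(b a b a) = tr(b a) * tr(b a) - tr(1)   [split at repeated b] = z^2 - 2
tr(a b a^-1 b) = tr(b a b) * tr(a) - tr(b a b a) = x*y*z - x^2 - z^2 + 2
tr(a^2 b) = tr(a) * tr(b a) - tr(b) = x*z - y
tr(a^2) = tr(a) * tr(a) - tr(1) = x^2 - 2
tr(b a^2 b) = tr(b) * tr(a^2 b) - tr(a^2) = x*y*z - x^2 - y^2 + 2
tr(b a^2 b a) = tr(a) * tr(b a b a) - tr(b a b) = x*z^2 - y*z - x
tr(a b a^-1 b a) = tr(b a^2 b) * tr(a) - tr(b a^2 b a) = x^2*y*z - x^3 - x*y^2 - x*z^2 + y*z + 3*x
tr(b^2 a b) = tr(b) * tr(b a b) - tr(b a)   [square of b] = y^2*z - x*y - z
tr(b^2 a b a) = tr(b) * tr(a b a b) - tr(a b a)   [square of b] = y*z^2 - x*z - y
tr(a b a^-1 b^2) = tr(b^2 a b) * tr(a) - tr(b^2 a b a)   [inverse elimination on a] = x*y^2*z - x^2*y - y*z^2 + y
assemble the triple (tr(r) - 2; tr(r a) - x; tr(r b) - y)

x*y*z - x^2 - z^2; x^2*y*z - x^3 - x*y^2 - x*z^2 + y*z + 2*x; x*y^2*z - x^2*y - y*z^2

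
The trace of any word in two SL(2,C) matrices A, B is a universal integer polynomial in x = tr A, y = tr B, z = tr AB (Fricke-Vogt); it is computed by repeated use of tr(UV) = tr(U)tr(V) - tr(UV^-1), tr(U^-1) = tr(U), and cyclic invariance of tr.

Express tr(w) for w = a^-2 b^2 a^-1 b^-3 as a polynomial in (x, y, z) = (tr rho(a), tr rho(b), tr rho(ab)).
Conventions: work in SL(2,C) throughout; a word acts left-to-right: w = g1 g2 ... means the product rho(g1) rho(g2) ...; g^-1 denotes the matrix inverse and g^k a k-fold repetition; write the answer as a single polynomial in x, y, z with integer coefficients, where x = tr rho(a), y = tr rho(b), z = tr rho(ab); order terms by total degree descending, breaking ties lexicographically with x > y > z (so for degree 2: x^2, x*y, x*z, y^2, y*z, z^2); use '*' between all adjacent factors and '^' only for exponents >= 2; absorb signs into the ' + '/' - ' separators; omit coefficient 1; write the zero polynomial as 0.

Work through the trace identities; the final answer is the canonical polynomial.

trace(b^-1) = trace(b) = y
trace(b^-1 a) = trace(a) * trace(b) - trace(a b)  (eliminate b^-1) = x*y - z
trace(b^-1 a^-1) = trace(b^-1) * trace(a) - trace(b^-1 a)  (eliminate a^-1) = z
trace(b^-1 a^-2) = trace(b^-1 a^-1) * trace(a) - trace(b^-1)  (eliminate a^-1) = x*z - y
trace(a^2) = trace(a) * trace(a) - trace(1)  (reduce the a square) = x^2 - 2
trace(a b^2 a) = trace(b) * trace(a^2 b) - trace(a^2)  (reduce the b square) = x*y*z - x^2 - y^2 + 2
trace(a b a b) = trace(a b) * trace(a b) - trace(1)  (split on a) = z^2 - 2
trace(a b^2 a b) = trace(b) * trace(a b a b) - trace(a b a)  (reduce the b square) = y*z^2 - x*z - y
trace(b^-1 a b^2 a) = trace(a b^2 a) * trace(b) - trace(a b^2 a b)  (eliminate b^-1) = x*y^2*z - x^2*y - y^3 - y*z^2 + x*z + 3*y
trace(b^2 a b^-2 a) = trace(b^-1 a b^2 a) * trace(b) - trace(b^-1 a b^2 a b)  (eliminate b^-1) = x*y^3*z - x^2*y^2 - y^4 - y^2*z^2 + x^2 + 4*y^2 - 2
trace(b^-1 a^-1 b^2 a b^-1) = trace(b^2 a b^-2) * trace(a) - trace(b^2 a b^-2 a)  (eliminate a^-1) = -x*y^3*z + x^2*y^2 + y^4 + y^2*z^2 - 4*y^2 + 2
trace(b^-1 a^-1 b^2 a) = trace(b^2 a b^-1) * trace(a) - trace(b^2 a b^-1 a)  (eliminate a^-1) = -x*y^2*z + x^2*y + y^3 + y*z^2 - 3*y
trace(b^2 a b^-3 a^-1) = trace(b^-1 a^-1 b^2 a b^-1) * trace(b) - trace(b^-1 a^-1 b^2 a)  (eliminate b^-1) = -x*y^4*z + x^2*y^3 + y^5 + y^3*z^2 + x*y^2*z - x^2*y - 5*y^3 - y*z^2 + 5*y
trace(b^-3 a^-2 b^2 a) = trace(b^2 a b^-3 a^-1) * trace(a) - trace(b^2 a b^-3)  (eliminate a^-1) = -x^2*y^4*z + x^3*y^3 + x*y^5 + x*y^3*z^2 + x^2*y^2*z - x^3*y - 5*x*y^3 - x*y*z^2 + 4*x*y + z
trace(a^-2 b^2 a^-1 b^-3) = trace(b^-3 a^-2 b^2) * trace(a) - trace(b^-3 a^-2 b^2 a)  (eliminate a^-1) = x^2*y^4*z - x^3*y^3 - x*y^5 - x*y^3*z^2 - x^2*y^2*z + x^3*y + 5*x*y^3 + x*y*z^2 + x^2*z - 5*x*y - z

x^2*y^4*z - x^3*y^3 - x*y^5 - x*y^3*z^2 - x^2*y^2*z + x^3*y + 5*x*y^3 + x*y*z^2 + x^2*z - 5*x*y - z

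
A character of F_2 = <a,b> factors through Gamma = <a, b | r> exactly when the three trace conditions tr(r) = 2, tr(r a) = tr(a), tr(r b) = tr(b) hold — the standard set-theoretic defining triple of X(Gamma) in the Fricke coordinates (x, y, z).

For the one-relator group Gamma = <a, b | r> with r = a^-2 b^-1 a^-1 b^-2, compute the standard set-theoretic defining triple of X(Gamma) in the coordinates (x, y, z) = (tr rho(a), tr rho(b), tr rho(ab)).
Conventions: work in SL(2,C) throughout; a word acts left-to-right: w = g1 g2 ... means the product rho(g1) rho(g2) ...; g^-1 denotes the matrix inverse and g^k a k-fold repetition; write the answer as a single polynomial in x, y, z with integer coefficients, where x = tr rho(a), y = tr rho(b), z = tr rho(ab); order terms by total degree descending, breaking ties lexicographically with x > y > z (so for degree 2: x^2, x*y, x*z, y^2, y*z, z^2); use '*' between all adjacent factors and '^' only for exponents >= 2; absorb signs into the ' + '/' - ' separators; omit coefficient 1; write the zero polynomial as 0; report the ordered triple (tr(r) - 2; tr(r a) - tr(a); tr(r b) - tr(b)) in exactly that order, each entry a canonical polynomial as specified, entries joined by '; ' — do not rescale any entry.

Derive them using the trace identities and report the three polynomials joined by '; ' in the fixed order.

x*y*z^2 - x^2*z - y^2*z + z - 2; y*z^2 - x*z - x - y; x*z^2 - y*z - x - y

trace(b^-1) = trace(b) = y
apply: trace(b^-1 a) = trace(a) * trace(b) - trace(a b) = x*y - z
use: trace(a^-1 b^-1) = trace(b^-1) * trace(a) - trace(b^-1 a) = z
trace(b^-1 a^-1 b^-1) = trace(a^-1 b^-1) * trace(b) - trace(a^-1) = y*z - x
trace(b^-1 a b^-1) = trace(a b^-1) * trace(b) - trace(a) = x*y^2 - y*z - x
use: trace(a^2) = trace(a) * trace(a) - trace(1) = x^2 - 2
use: trace(a^2 b) = trace(a) * trace(b a) - trace(b) = x*z - y
use: trace(a b^-1 a) = trace(a^2) * trace(b) - trace(a^2 b) = x^2*y - x*z - y
trace(a b a b) = trace(a b) * trace(a b) - trace(1)   [split at repeated a] = z^2 - 2
trace(a b^-1 a b) = trace(a b a) * trace(b) - trace(a b a b) = x*y*z - y^2 - z^2 + 2
trace(b^-1 a b^-1 a) = trace(a b^-1 a) * trace(b) - trace(a b^-1 a b) = x^2*y^2 - 2*x*y*z + z^2 - 2
apply: trace(b^-1 a^-1 b^-1 a) = trace(b^-1 a b^-1) * trace(a) - trace(b^-1 a b^-1 a) = x*y*z - x^2 - z^2 + 2
trace(a^-1 b^-1 a^-1 b^-1) = trace(b^-1 a^-1 b^-1) * trace(a) - trace(b^-1 a^-1 b^-1 a) = z^2 - 2
trace(a^-2 b^-1 a^-1 b^-1) = trace(a^-1 b^-1 a^-1 b^-1) * trace(a) - trace(a^-1 b^-1 a^-1 b^-1 a) = x*z^2 - y*z - x
trace(a^-2 b^-1 a^-1) = trace(a^-2 b^-1) * trace(a) - trace(a^-2 b^-1 a) = x^2*z - x*y - z
use: trace(a^-2 b^-1 a^-1 b^-2) = trace(a^-2 b^-1 a^-1 b^-1) * trace(b) - trace(a^-2 b^-1 a^-1) = x*y*z^2 - x^2*z - y^2*z + z
apply: trace(a^-1 b^-1 a^-1 b^-2) = trace(b^-1 a^-1 b^-1 a^-1) * trace(b) - trace(b^-1 a^-1 b^-1 a^-1 b)   [inverse elimination on b] = y*z^2 - x*z - y
assemble the triple (trace(r) - 2; trace(r a) - x; trace(r b) - y)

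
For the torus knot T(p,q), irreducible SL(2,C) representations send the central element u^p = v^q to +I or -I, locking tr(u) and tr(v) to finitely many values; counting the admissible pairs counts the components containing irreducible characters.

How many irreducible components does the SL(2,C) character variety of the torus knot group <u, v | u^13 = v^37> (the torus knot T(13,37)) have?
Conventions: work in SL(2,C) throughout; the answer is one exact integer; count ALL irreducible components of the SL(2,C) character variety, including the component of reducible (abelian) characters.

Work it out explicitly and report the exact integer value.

In the torus knot group T(13,37), u^13 = v^37 is central, so an irreducible representation sends it to +I or -I (Schur).
On an irreducible component, tr(u) is locked at 2*cos(pi*alpha/13) for some alpha in 1..12, and tr(v) at 2*cos(pi*beta/37) for some beta in 1..36.
u^13 = (-1)^alpha I and v^37 = (-1)^beta I must agree, so alpha and beta have equal parity.
Enumerate parity-matched pairs: 6*18 odd-odd plus 6*18 even-even gives 216.
Total: 216 irreducible-character components + 1 reducible (abelian) component = 217.

217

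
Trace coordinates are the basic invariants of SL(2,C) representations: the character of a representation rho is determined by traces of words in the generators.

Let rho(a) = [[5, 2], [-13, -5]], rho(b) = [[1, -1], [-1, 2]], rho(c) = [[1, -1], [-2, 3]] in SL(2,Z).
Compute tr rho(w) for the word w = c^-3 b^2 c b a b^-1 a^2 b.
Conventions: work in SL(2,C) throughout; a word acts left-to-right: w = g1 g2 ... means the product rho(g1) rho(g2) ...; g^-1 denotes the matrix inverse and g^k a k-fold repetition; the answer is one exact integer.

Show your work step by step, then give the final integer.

-10268

rho(c^-1) = [[3, 1], [2, 1]]
... * rho(c^-1) = [[3, 1], [2, 1]]  ->  [[11, 4], [8, 3]]
... * rho(c^-1) = [[3, 1], [2, 1]]  ->  [[41, 15], [30, 11]]
... * rho(b) = [[1, -1], [-1, 2]]  ->  [[26, -11], [19, -8]]
... * rho(b) = [[1, -1], [-1, 2]]  ->  [[37, -48], [27, -35]]
... * rho(c) = [[1, -1], [-2, 3]]  ->  [[133, -181], [97, -132]]
... * rho(b) = [[1, -1], [-1, 2]]  ->  [[314, -495], [229, -361]]
... * rho(a) = [[5, 2], [-13, -5]]  ->  [[8005, 3103], [5838, 2263]]
... * rho(b^-1) = [[2, 1], [1, 1]]  ->  [[19113, 11108], [13939, 8101]]
... * rho(a) = [[5, 2], [-13, -5]]  ->  [[-48839, -17314], [-35618, -12627]]
... * rho(a) = [[5, 2], [-13, -5]]  ->  [[-19113, -11108], [-13939, -8101]]
... * rho(b) = [[1, -1], [-1, 2]]  ->  [[-8005, -3103], [-5838, -2263]]
tr = -8005 + -2263 = -10268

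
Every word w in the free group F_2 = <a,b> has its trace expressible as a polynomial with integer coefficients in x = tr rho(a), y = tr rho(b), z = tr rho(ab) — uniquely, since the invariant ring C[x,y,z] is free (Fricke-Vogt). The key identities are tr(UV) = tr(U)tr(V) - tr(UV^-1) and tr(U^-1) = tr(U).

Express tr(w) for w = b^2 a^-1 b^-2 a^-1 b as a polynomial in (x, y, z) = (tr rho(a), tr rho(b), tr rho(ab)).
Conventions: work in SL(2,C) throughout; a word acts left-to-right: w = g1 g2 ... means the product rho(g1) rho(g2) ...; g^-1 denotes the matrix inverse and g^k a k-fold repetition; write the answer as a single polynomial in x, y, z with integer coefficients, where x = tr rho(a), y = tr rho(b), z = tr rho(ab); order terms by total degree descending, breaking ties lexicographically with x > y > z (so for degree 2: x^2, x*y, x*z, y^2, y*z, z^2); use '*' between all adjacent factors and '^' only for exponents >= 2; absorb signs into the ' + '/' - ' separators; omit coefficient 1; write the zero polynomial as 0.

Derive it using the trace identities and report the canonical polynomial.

x*y^4*z - x^2*y^3 - y^5 - y^3*z^2 - x*y^2*z + 2*x^2*y + 5*y^3 + y*z^2 - x*z - 5*y

tr(a^-1 b) = tr(b) tr(a) - tr(b a) = x*y - z
and tr(b^2 a) = tr(b) tr(a b) - tr(a) = y*z - x
tr(b^2) = tr(b) tr(b) - tr(1) = y^2 - 2
and tr(a^2 b^2) = tr(a) tr(b^2 a) - tr(b^2) = x*y*z - x^2 - y^2 + 2
tr(a^2 b) = tr(a) tr(b a) - tr(b) = x*z - y
tr(a b^3 a) = tr(b) tr(a^2 b^2) - tr(a^2 b) = x*y^2*z - x^2*y - y^3 - x*z + 3*y
and tr(a b a b) = tr(b a) tr(b a) - tr(1)   [split at repeated b] = z^2 - 2
tr(a b a b^2) = tr(b) tr(a b a b) - tr(a b a) = y*z^2 - x*z - y
tr(a b^3 a b) = tr(b) tr(a b a b^2) - tr(a b a b) = y^2*z^2 - x*y*z - y^2 - z^2 + 2
tr(b^3 a b^-1 a) = tr(a b^3 a) tr(b) - tr(a b^3 a b) = x*y^3*z - x^2*y^2 - y^4 - y^2*z^2 + 4*y^2 + z^2 - 2
tr(a^-1 b^3 a b^-1) = tr(b^3 a b^-1) tr(a) - tr(b^3 a b^-1 a) = -x*y^3*z + x^2*y^2 + y^4 + y^2*z^2 + x*y*z - x^2 - 4*y^2 - z^2 + 2
tr(b^3) = tr(b) tr(b^2) - tr(b) = y^3 - 3*y
tr(b^-2 a^-1 b^3 a) = tr(a^-1 b^3 a b^-1) tr(b) - tr(a^-1 b^3 a) = -x*y^4*z + x^2*y^3 + y^5 + y^3*z^2 + x*y^2*z - x^2*y - 5*y^3 - y*z^2 + 5*y
tr(b^2 a^-1 b^-2 a^-1 b) = tr(b^-2 a^-1 b^3) tr(a) - tr(b^-2 a^-1 b^3 a) = x*y^4*z - x^2*y^3 - y^5 - y^3*z^2 - x*y^2*z + 2*x^2*y + 5*y^3 + y*z^2 - x*z - 5*y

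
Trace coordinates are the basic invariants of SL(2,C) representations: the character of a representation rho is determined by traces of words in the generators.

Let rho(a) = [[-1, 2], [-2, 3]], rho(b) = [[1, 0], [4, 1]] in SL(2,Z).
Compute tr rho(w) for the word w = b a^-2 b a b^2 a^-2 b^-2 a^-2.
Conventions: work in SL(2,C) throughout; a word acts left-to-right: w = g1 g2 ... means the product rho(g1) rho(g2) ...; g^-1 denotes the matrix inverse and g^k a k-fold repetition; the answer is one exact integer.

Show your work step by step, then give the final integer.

rho(b) = [[1, 0], [4, 1]]
... * rho(a^-1) = [[3, -2], [2, -1]]  ->  [[3, -2], [14, -9]]
... * rho(a^-1) = [[3, -2], [2, -1]]  ->  [[5, -4], [24, -19]]
... * rho(b) = [[1, 0], [4, 1]]  ->  [[-11, -4], [-52, -19]]
... * rho(a) = [[-1, 2], [-2, 3]]  ->  [[19, -34], [90, -161]]
... * rho(b) = [[1, 0], [4, 1]]  ->  [[-117, -34], [-554, -161]]
... * rho(b) = [[1, 0], [4, 1]]  ->  [[-253, -34], [-1198, -161]]
... * rho(a^-1) = [[3, -2], [2, -1]]  ->  [[-827, 540], [-3916, 2557]]
... * rho(a^-1) = [[3, -2], [2, -1]]  ->  [[-1401, 1114], [-6634, 5275]]
... * rho(b^-1) = [[1, 0], [-4, 1]]  ->  [[-5857, 1114], [-27734, 5275]]
... * rho(b^-1) = [[1, 0], [-4, 1]]  ->  [[-10313, 1114], [-48834, 5275]]
... * rho(a^-1) = [[3, -2], [2, -1]]  ->  [[-28711, 19512], [-135952, 92393]]
... * rho(a^-1) = [[3, -2], [2, -1]]  ->  [[-47109, 37910], [-223070, 179511]]
tr = -47109 + 179511 = 132402

132402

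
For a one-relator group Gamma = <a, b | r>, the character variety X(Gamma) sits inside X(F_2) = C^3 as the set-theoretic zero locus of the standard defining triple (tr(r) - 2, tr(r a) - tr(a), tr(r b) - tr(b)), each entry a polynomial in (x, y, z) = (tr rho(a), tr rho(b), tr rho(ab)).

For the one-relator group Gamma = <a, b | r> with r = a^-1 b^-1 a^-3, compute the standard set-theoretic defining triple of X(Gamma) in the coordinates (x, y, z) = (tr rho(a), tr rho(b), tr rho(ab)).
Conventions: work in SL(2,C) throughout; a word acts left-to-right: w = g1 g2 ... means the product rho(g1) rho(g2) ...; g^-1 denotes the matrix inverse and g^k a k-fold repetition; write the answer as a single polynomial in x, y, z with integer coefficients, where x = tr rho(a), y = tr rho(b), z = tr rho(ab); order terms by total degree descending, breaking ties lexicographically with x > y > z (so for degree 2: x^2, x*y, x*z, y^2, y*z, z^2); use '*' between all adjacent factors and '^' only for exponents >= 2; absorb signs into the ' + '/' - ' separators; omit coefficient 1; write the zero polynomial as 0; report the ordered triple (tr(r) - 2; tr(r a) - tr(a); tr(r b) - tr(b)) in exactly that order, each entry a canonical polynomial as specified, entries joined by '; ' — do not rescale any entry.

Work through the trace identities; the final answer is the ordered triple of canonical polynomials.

x^3*z - x^2*y - 2*x*z + y - 2; x^2*z - x*y - x - z; x^3*y*z - x^2*y^2 - x^2*z^2 - x*y*z + x^2 + y^2 + z^2 - y - 2

trace(a^-1) = trace(a) = x
trace(a^-2) = trace(a^-1)*trace(a) - trace(1)   [inverse elimination on a] = x^2 - 2
trace(a^-3) = trace(a^-2)*trace(a) - trace(a^-1)   [inverse elimination on a] = x^3 - 3*x
trace(a^-1 b) = trace(b)*trace(a) - trace(b a)   [inverse elimination on a] = x*y - z
use: trace(a^-2 b) = trace(a^-1 b)*trace(a) - trace(a^-1 b a)   [inverse elimination on a] = x^2*y - x*z - y
trace(a^-3 b) = trace(a^-2 b)*trace(a) - trace(a^-2 b a)   [inverse elimination on a] = x^3*y - x^2*z - 2*x*y + z
trace(a^-3 b^-1) = trace(a^-3)*trace(b) - trace(a^-3 b)   [inverse elimination on b] = x^2*z - x*y - z
trace(a^-2 b^-1) = trace(a^-1 b^-1)*trace(a) - trace(a^-1 b^-1 a)   [inverse elimination on a] = x*z - y
apply: trace(a^-1 b^-1 a^-3) = trace(a^-3 b^-1)*trace(a) - trace(a^-3 b^-1 a)   [inverse elimination on a] = x^3*z - x^2*y - 2*x*z + y
trace(b^2) = trace(b)*trace(b) - trace(1) = y^2 - 2
apply: trace(b^2 a) = trace(b)*trace(a b) - trace(a) = y*z - x
apply: trace(b^2 a^-1) = trace(b^2)*trace(a) - trace(b^2 a) = x*y^2 - y*z - x
use: trace(b a^-2 b) = trace(b^2 a^-1)*trace(a) - trace(b^2) = x^2*y^2 - x*y*z - x^2 - y^2 + 2
trace(b a b a) = trace(a b)*trace(a b) - trace(1) = z^2 - 2
apply: trace(a^-1 b a b) = trace(b a b)*trace(a) - trace(b a b a) = x*y*z - x^2 - z^2 + 2
use: trace(b a^-2 b a) = trace(a^-1 b a b)*trace(a) - trace(a^-1 b a b a) = x^2*y*z - x^3 - x*z^2 - y*z + 3*x
use: trace(a^-2 b a^-1 b) = trace(b a^-2 b)*trace(a) - trace(b a^-2 b a) = x^3*y^2 - 2*x^2*y*z - x*y^2 + x*z^2 + y*z - x
apply: trace(b a^-1 b^-1 a^-2) = trace(a^-2 b a^-1)*trace(b) - trace(a^-2 b a^-1 b) = x^2*y*z - x*y^2 - x*z^2 + x
use: trace(b^-1 a^-1 b a) = trace(a^-1 b a)*trace(b) - trace(a^-1 b a b) = -x*y*z + x^2 + y^2 + z^2 - 2
apply: trace(b a^-1 b^-1 a^-1) = trace(b^-1 a^-1 b)*trace(a) - trace(b^-1 a^-1 b a) = x*y*z - y^2 - z^2 + 2
trace(a^-1 b^-1 a^-3 b) = trace(b a^-1 b^-1 a^-2)*trace(a) - trace(b a^-1 b^-1 a^-1) = x^3*y*z - x^2*y^2 - x^2*z^2 - x*y*z + x^2 + y^2 + z^2 - 2
assemble the triple (trace(r) - 2; trace(r a) - x; trace(r b) - y)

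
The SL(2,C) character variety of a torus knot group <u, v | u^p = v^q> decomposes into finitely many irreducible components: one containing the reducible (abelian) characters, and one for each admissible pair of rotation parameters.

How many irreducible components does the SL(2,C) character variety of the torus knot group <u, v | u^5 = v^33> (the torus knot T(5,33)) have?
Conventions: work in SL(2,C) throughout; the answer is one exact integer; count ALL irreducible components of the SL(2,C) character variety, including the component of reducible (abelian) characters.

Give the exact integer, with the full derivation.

65

In the torus knot group T(5,33), u^5 = v^33 is central, so an irreducible representation sends it to +I or -I (Schur).
This locks tr(u) to 2*cos(pi*alpha/5), alpha in 1..4, and tr(v) to 2*cos(pi*beta/33), beta in 1..32, on each component of irreducible characters.
Consistency of u^5 = (-1)^alpha I with v^33 = (-1)^beta I forces alpha = beta (mod 2).
Enumerate parity-matched pairs: 2*16 odd-odd plus 2*16 even-even gives 64.
That is 64 components of irreducible characters, and with the reducible (abelian) component the total is 65.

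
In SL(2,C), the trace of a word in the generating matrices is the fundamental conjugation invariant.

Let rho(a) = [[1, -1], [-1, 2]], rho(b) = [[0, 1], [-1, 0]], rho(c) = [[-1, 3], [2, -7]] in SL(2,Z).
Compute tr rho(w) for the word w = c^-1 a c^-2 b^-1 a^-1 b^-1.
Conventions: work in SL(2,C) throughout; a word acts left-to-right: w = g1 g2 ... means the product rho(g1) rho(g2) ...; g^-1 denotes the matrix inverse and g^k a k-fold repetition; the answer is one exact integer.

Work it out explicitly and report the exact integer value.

rho(c^-1) = [[-7, -3], [-2, -1]]
... * rho(a) = [[1, -1], [-1, 2]]  ->  [[-4, 1], [-1, 0]]
... * rho(c^-1) = [[-7, -3], [-2, -1]]  ->  [[26, 11], [7, 3]]
... * rho(c^-1) = [[-7, -3], [-2, -1]]  ->  [[-204, -89], [-55, -24]]
... * rho(b^-1) = [[0, -1], [1, 0]]  ->  [[-89, 204], [-24, 55]]
... * rho(a^-1) = [[2, 1], [1, 1]]  ->  [[26, 115], [7, 31]]
... * rho(b^-1) = [[0, -1], [1, 0]]  ->  [[115, -26], [31, -7]]
tr = 115 + -7 = 108

108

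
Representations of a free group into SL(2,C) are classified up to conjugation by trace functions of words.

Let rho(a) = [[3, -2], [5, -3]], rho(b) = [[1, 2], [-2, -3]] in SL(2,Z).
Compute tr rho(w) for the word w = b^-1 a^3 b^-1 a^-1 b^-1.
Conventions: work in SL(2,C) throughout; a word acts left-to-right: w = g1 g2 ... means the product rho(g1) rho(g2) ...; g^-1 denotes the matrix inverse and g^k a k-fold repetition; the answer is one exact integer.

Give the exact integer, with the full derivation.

-1350

rho(b^-1) = [[-3, -2], [2, 1]]
... * rho(a) = [[3, -2], [5, -3]]  ->  [[-19, 12], [11, -7]]
... * rho(a) = [[3, -2], [5, -3]]  ->  [[3, 2], [-2, -1]]
... * rho(a) = [[3, -2], [5, -3]]  ->  [[19, -12], [-11, 7]]
... * rho(b^-1) = [[-3, -2], [2, 1]]  ->  [[-81, -50], [47, 29]]
... * rho(a^-1) = [[-3, 2], [-5, 3]]  ->  [[493, -312], [-286, 181]]
... * rho(b^-1) = [[-3, -2], [2, 1]]  ->  [[-2103, -1298], [1220, 753]]
tr = -2103 + 753 = -1350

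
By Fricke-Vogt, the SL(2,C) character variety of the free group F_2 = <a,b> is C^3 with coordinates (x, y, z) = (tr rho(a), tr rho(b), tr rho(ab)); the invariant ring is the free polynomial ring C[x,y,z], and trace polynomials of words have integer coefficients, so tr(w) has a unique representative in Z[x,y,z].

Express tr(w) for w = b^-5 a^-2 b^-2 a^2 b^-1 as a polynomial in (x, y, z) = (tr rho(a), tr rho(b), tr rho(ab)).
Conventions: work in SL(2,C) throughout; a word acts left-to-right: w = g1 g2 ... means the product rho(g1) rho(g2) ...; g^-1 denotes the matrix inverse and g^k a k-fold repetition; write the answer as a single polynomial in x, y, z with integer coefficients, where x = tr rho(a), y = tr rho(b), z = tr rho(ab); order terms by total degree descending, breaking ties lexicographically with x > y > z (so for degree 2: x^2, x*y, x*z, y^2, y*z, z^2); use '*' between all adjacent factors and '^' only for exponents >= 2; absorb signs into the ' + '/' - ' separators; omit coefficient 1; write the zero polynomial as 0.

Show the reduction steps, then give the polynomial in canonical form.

x^3*y^7*z - x^4*y^6 - x^2*y^8 - x^2*y^6*z^2 - 4*x^3*y^5*z + 4*x^4*y^4 + 8*x^2*y^6 + 4*x^2*y^4*z^2 + y^8 + 3*x^3*y^3*z - 3*x^4*y^2 - 19*x^2*y^4 - 3*x^2*y^2*z^2 - 8*y^6 + 12*x^2*y^2 + 20*y^4 - 16*y^2 + 2

apply: tr(b^-1) = tr(b) = y
tr(a^2) = tr(a) * tr(a) - tr(1) = x^2 - 2
apply: tr(b a^2) = tr(a) * tr(b a) - tr(b) = x*z - y
apply: tr(a^2 b a) = tr(a) * tr(b a^2) - tr(b a) = x^2*z - x*y - z
apply: tr(b a b a) = tr(b a) * tr(b a) - tr(1)   [split at repeated b] = z^2 - 2
apply: tr(b a b) = tr(b) * tr(a b) - tr(a) = y*z - x
apply: tr(a^2 b a b) = tr(a) * tr(b a b a) - tr(b a b) = x*z^2 - y*z - x
tr(b^-1 a^2 b a) = tr(a^2 b a) * tr(b) - tr(a^2 b a b) = x^2*y*z - x*y^2 - x*z^2 + x
apply: tr(a^-1 b^-1 a^2 b) = tr(b^-1 a^2 b) * tr(a) - tr(b^-1 a^2 b a) = -x^2*y*z + x^3 + x*y^2 + x*z^2 - 3*x
use: tr(a^-2 b^-1 a^2 b) = tr(a^-1 b^-1 a^2 b) * tr(a) - tr(a^-1 b^-1 a^2 b a) = -x^3*y*z + x^4 + x^2*y^2 + x^2*z^2 - 4*x^2 + 2
tr(b^-1 a^-2 b^-1 a^2) = tr(a^-2 b^-1 a^2) * tr(b) - tr(a^-2 b^-1 a^2 b) = x^3*y*z - x^4 - x^2*y^2 - x^2*z^2 + 4*x^2 + y^2 - 2
tr(b^-2 a^-2 b^-1 a^2) = tr(b^-1 a^-2 b^-1 a^2) * tr(b) - tr(b^-1 a^-2 b^-1 a^2 b) = x^3*y^2*z - x^4*y - x^2*y^3 - x^2*y*z^2 + 4*x^2*y + y^3 - 3*y
apply: tr(a^-2 b^-1 a^2 b^-3) = tr(b^-2 a^-2 b^-1 a^2) * tr(b) - tr(b^-2 a^-2 b^-1 a^2 b) = x^3*y^3*z - x^4*y^2 - x^2*y^4 - x^2*y^2*z^2 - x^3*y*z + x^4 + 5*x^2*y^2 + x^2*z^2 + y^4 - 4*x^2 - 4*y^2 + 2
tr(b^-3 a^-2 b^-1 a^2 b^-1) = tr(a^-2 b^-1 a^2 b^-3) * tr(b) - tr(a^-2 b^-1 a^2 b^-2) = x^3*y^4*z - x^4*y^3 - x^2*y^5 - x^2*y^3*z^2 - 2*x^3*y^2*z + 2*x^4*y + 6*x^2*y^3 + 2*x^2*y*z^2 + y^5 - 8*x^2*y - 5*y^3 + 5*y
tr(b^-1 a^2 b^-5 a^-2) = tr(b^-3 a^-2 b^-1 a^2 b^-1) * tr(b) - tr(b^-3 a^-2 b^-1 a^2) = x^3*y^5*z - x^4*y^4 - x^2*y^6 - x^2*y^4*z^2 - 3*x^3*y^3*z + 3*x^4*y^2 + 7*x^2*y^4 + 3*x^2*y^2*z^2 + y^6 + x^3*y*z - x^4 - 13*x^2*y^2 - x^2*z^2 - 6*y^4 + 4*x^2 + 9*y^2 - 2
tr(b^-2) = tr(b^-1) * tr(b) - tr(1) = y^2 - 2
tr(b^-3) = tr(b^-2) * tr(b) - tr(b^-1) = y^3 - 3*y
use: tr(b^-4) = tr(b^-3) * tr(b) - tr(b^-2) = y^4 - 4*y^2 + 2
tr(b^-5) = tr(b^-4) * tr(b) - tr(b^-3) = y^5 - 5*y^3 + 5*y
tr(b^-4 a^-2 b^-2 a^2 b^-1) = tr(b^-1 a^2 b^-5 a^-2) * tr(b) - tr(b^-1 a^2 b^-5 a^-2 b) = x^3*y^6*z - x^4*y^5 - x^2*y^7 - x^2*y^5*z^2 - 3*x^3*y^4*z + 3*x^4*y^3 + 7*x^2*y^5 + 3*x^2*y^3*z^2 + y^7 + x^3*y^2*z - x^4*y - 13*x^2*y^3 - x^2*y*z^2 - 7*y^5 + 4*x^2*y + 14*y^3 - 7*y
tr(b^-1 a^2) = tr(a^2) * tr(b) - tr(a^2 b) = x^2*y - x*z - y
apply: tr(a^2 b^-2) = tr(b^-1 a^2) * tr(b) - tr(b^-1 a^2 b) = x^2*y^2 - x*y*z - x^2 - y^2 + 2
tr(b^-1 a^2 b^-2) = tr(a^2 b^-2) * tr(b) - tr(a^2 b^-1) = x^2*y^3 - x*y^2*z - 2*x^2*y - y^3 + x*z + 3*y
tr(a^3) = tr(a) * tr(a^2) - tr(a) = x^3 - 3*x
apply: tr(a b^-1 a^2) = tr(a^3) * tr(b) - tr(a^3 b) = x^3*y - x^2*z - 2*x*y + z
tr(a b^-1 a^2 b^-1) = tr(a b^-1 a^2) * tr(b) - tr(a b^-1 a^2 b) = x^3*y^2 - 2*x^2*y*z - x*y^2 + x*z^2 + y*z - x
tr(b^-1 a^2 b^-2 a) = tr(a b^-1 a^2 b^-1) * tr(b) - tr(a b^-1 a^2) = x^3*y^3 - 2*x^2*y^2*z - x^3*y - x*y^3 + x*y*z^2 + x^2*z + y^2*z + x*y - z
tr(a^-1 b^-1 a^2 b^-2) = tr(b^-1 a^2 b^-2) * tr(a) - tr(b^-1 a^2 b^-2 a) = x^2*y^2*z - x^3*y - x*y*z^2 - y^2*z + 2*x*y + z
tr(a b^-1) = tr(a) * tr(b) - tr(a b) = x*y - z
apply: tr(b a^2 b^-1 a) = tr(a b a^2) * tr(b) - tr(a b a^2 b) = x^2*y*z - x*y^2 - x*z^2 + x
apply: tr(a^2 b^-1 a^-1 b) = tr(b a^2 b^-1) * tr(a) - tr(b a^2 b^-1 a) = -x^2*y*z + x^3 + x*y^2 + x*z^2 - 3*x
apply: tr(a^-1 b^-1 a^2 b^-1) = tr(a^2 b^-1 a^-1) * tr(b) - tr(a^2 b^-1 a^-1 b) = x^2*y*z - x^3 - x*z^2 - y*z + 3*x
tr(b^-2 a^-1 b^-1 a^2 b^-1) = tr(a^-1 b^-1 a^2 b^-2) * tr(b) - tr(a^-1 b^-1 a^2 b^-1) = x^2*y^3*z - x^3*y^2 - x*y^2*z^2 - x^2*y*z - y^3*z + x^3 + 2*x*y^2 + x*z^2 + 2*y*z - 3*x
apply: tr(a^2 b^-4 a^-1 b^-1) = tr(b^-2 a^-1 b^-1 a^2 b^-1) * tr(b) - tr(b^-2 a^-1 b^-1 a^2) = x^2*y^4*z - x^3*y^3 - x*y^3*z^2 - 2*x^2*y^2*z - y^4*z + 2*x^3*y + 2*x*y^3 + 2*x*y*z^2 + 3*y^2*z - 5*x*y - z
use: tr(b^-2 a) = tr(b^-1 a) * tr(b) - tr(b^-1 a b) = x*y^2 - y*z - x
tr(b^-3 a) = tr(b^-2 a) * tr(b) - tr(b^-2 a b) = x*y^3 - y^2*z - 2*x*y + z
tr(a b^-4) = tr(b^-3 a) * tr(b) - tr(b^-3 a b) = x*y^4 - y^3*z - 3*x*y^2 + 2*y*z + x
apply: tr(a^-1 b^-2 a^2 b^-4) = tr(a^2 b^-4 a^-1 b^-1) * tr(b) - tr(a^2 b^-4 a^-1) = x^2*y^5*z - x^3*y^4 - x*y^4*z^2 - 2*x^2*y^3*z - y^5*z + 2*x^3*y^2 + x*y^4 + 2*x*y^2*z^2 + 4*y^3*z - 2*x*y^2 - 3*y*z - x
tr(b^-2 a^2 b^-2) = tr(b^-3 a^2) * tr(b) - tr(b^-3 a^2 b) = x^2*y^4 - x*y^3*z - 3*x^2*y^2 - y^4 + 2*x*y*z + x^2 + 4*y^2 - 2
use: tr(a^2 b^-5) = tr(b^-2 a^2 b^-2) * tr(b) - tr(b^-2 a^2 b^-1) = x^2*y^5 - x*y^4*z - 4*x^2*y^3 - y^5 + 3*x*y^2*z + 3*x^2*y + 5*y^3 - x*z - 5*y
tr(b^-2 a^2 b^-4) = tr(a^2 b^-5) * tr(b) - tr(a^2 b^-4) = x^2*y^6 - x*y^5*z - 5*x^2*y^4 - y^6 + 4*x*y^3*z + 6*x^2*y^2 + 6*y^4 - 3*x*y*z - x^2 - 9*y^2 + 2
apply: tr(b^-4 a^-2 b^-2 a^2) = tr(a^-1 b^-2 a^2 b^-4) * tr(a) - tr(a^-1 b^-2 a^2 b^-4 a) = x^3*y^5*z - x^4*y^4 - x^2*y^6 - x^2*y^4*z^2 - 2*x^3*y^3*z + 2*x^4*y^2 + 6*x^2*y^4 + 2*x^2*y^2*z^2 + y^6 - 8*x^2*y^2 - 6*y^4 + 9*y^2 - 2
use: tr(b^-5 a^-2 b^-2 a^2 b^-1) = tr(b^-4 a^-2 b^-2 a^2 b^-1) * tr(b) - tr(b^-4 a^-2 b^-2 a^2) = x^3*y^7*z - x^4*y^6 - x^2*y^8 - x^2*y^6*z^2 - 4*x^3*y^5*z + 4*x^4*y^4 + 8*x^2*y^6 + 4*x^2*y^4*z^2 + y^8 + 3*x^3*y^3*z - 3*x^4*y^2 - 19*x^2*y^4 - 3*x^2*y^2*z^2 - 8*y^6 + 12*x^2*y^2 + 20*y^4 - 16*y^2 + 2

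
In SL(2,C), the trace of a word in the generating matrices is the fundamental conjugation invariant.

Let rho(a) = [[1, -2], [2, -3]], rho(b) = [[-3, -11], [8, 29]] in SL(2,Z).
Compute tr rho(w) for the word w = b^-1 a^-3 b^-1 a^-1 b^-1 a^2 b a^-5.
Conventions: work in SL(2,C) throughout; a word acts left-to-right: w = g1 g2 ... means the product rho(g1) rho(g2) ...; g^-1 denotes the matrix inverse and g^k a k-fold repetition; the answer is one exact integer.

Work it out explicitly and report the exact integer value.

-4421365502

rho(b^-1) = [[29, 11], [-8, -3]]
... * rho(a^-1) = [[-3, 2], [-2, 1]]  ->  [[-109, 69], [30, -19]]
... * rho(a^-1) = [[-3, 2], [-2, 1]]  ->  [[189, -149], [-52, 41]]
... * rho(a^-1) = [[-3, 2], [-2, 1]]  ->  [[-269, 229], [74, -63]]
... * rho(b^-1) = [[29, 11], [-8, -3]]  ->  [[-9633, -3646], [2650, 1003]]
... * rho(a^-1) = [[-3, 2], [-2, 1]]  ->  [[36191, -22912], [-9956, 6303]]
... * rho(b^-1) = [[29, 11], [-8, -3]]  ->  [[1232835, 466837], [-339148, -128425]]
... * rho(a) = [[1, -2], [2, -3]]  ->  [[2166509, -3866181], [-595998, 1063571]]
... * rho(a) = [[1, -2], [2, -3]]  ->  [[-5565853, 7265525], [1531144, -1998717]]
... * rho(b) = [[-3, -11], [8, 29]]  ->  [[74821759, 271924608], [-20583168, -74805377]]
... * rho(a^-1) = [[-3, 2], [-2, 1]]  ->  [[-768314493, 421568126], [211360258, -115971713]]
... * rho(a^-1) = [[-3, 2], [-2, 1]]  ->  [[1461807227, -1115060860], [-402137348, 306748803]]
... * rho(a^-1) = [[-3, 2], [-2, 1]]  ->  [[-2155299961, 1808553594], [592914438, -497525893]]
... * rho(a^-1) = [[-3, 2], [-2, 1]]  ->  [[2848792695, -2502046328], [-783691528, 688302983]]
... * rho(a^-1) = [[-3, 2], [-2, 1]]  ->  [[-3542285429, 3195539062], [974468618, -879080073]]
tr = -3542285429 + -879080073 = -4421365502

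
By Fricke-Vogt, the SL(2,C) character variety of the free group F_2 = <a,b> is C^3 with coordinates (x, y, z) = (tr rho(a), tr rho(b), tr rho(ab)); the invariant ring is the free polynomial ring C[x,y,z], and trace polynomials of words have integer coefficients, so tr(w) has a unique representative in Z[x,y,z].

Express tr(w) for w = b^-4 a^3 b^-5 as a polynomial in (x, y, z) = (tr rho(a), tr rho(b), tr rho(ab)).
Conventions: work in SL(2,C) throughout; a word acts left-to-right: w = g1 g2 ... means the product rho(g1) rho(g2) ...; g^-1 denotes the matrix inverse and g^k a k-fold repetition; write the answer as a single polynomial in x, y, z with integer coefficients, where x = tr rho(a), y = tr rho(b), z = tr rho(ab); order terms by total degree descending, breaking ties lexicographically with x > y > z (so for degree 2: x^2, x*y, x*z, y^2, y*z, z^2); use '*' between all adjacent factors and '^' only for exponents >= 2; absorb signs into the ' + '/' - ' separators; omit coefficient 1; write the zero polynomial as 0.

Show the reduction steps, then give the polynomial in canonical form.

so tr(a^2) = tr(a) tr(a) - tr(1)  (reduce the a square) = x^2 - 2
reduce: tr(a^3) = tr(a) tr(a^2) - tr(a)  (reduce the a square) = x^3 - 3*x
so tr(b a^2) = tr(a) tr(b a) - tr(b)  (reduce the a square) = x*z - y
so tr(a^3 b) = tr(a) tr(b a^2) - tr(b a)  (reduce the a square) = x^2*z - x*y - z
reduce: tr(a^3 b^-1) = tr(a^3) tr(b) - tr(a^3 b)  (eliminate b^-1) = x^3*y - x^2*z - 2*x*y + z
reduce: tr(b^-2 a^3) = tr(a^3 b^-1) tr(b) - tr(a^3)  (eliminate b^-1) = x^3*y^2 - x^2*y*z - x^3 - 2*x*y^2 + y*z + 3*x
tr(b^-1 a^3 b^-2) = tr(b^-2 a^3) tr(b) - tr(b^-2 a^3 b)  (eliminate b^-1) = x^3*y^3 - x^2*y^2*z - 2*x^3*y - 2*x*y^3 + x^2*z + y^2*z + 5*x*y - z
tr(b^-2 a^3 b^-2) = tr(b^-1 a^3 b^-2) tr(b) - tr(b^-1 a^3 b^-1)  (eliminate b^-1) = x^3*y^4 - x^2*y^3*z - 3*x^3*y^2 - 2*x*y^4 + 2*x^2*y*z + y^3*z + x^3 + 7*x*y^2 - 2*y*z - 3*x
tr(b^-3 a^3 b^-2) = tr(b^-2 a^3 b^-2) tr(b) - tr(b^-2 a^3 b^-1)  (eliminate b^-1) = x^3*y^5 - x^2*y^4*z - 4*x^3*y^3 - 2*x*y^5 + 3*x^2*y^2*z + y^4*z + 3*x^3*y + 9*x*y^3 - x^2*z - 3*y^2*z - 8*x*y + z
reduce: tr(b^-5 a^3 b^-1) = tr(b^-3 a^3 b^-2) tr(b) - tr(b^-3 a^3 b^-1)  (eliminate b^-1) = x^3*y^6 - x^2*y^5*z - 5*x^3*y^4 - 2*x*y^6 + 4*x^2*y^3*z + y^5*z + 6*x^3*y^2 + 11*x*y^4 - 3*x^2*y*z - 4*y^3*z - x^3 - 15*x*y^2 + 3*y*z + 3*x
reduce: tr(b^-4 a^3 b^-3) = tr(b^-5 a^3 b^-1) tr(b) - tr(b^-5 a^3)  (eliminate b^-1) = x^3*y^7 - x^2*y^6*z - 6*x^3*y^5 - 2*x*y^7 + 5*x^2*y^4*z + y^6*z + 10*x^3*y^3 + 13*x*y^5 - 6*x^2*y^2*z - 5*y^4*z - 4*x^3*y - 24*x*y^3 + x^2*z + 6*y^2*z + 11*x*y - z
reduce: tr(b^-4 a^3 b^-4) = tr(b^-4 a^3 b^-3) tr(b) - tr(b^-4 a^3 b^-2)  (eliminate b^-1) = x^3*y^8 - x^2*y^7*z - 7*x^3*y^6 - 2*x*y^8 + 6*x^2*y^5*z + y^7*z + 15*x^3*y^4 + 15*x*y^6 - 10*x^2*y^3*z - 6*y^5*z - 10*x^3*y^2 - 35*x*y^4 + 4*x^2*y*z + 10*y^3*z + x^3 + 26*x*y^2 - 4*y*z - 3*x
so tr(b^-4 a^3 b^-5) = tr(b^-4 a^3 b^-4) tr(b) - tr(b^-4 a^3 b^-3)  (eliminate b^-1) = x^3*y^9 - x^2*y^8*z - 8*x^3*y^7 - 2*x*y^9 + 7*x^2*y^6*z + y^8*z + 21*x^3*y^5 + 17*x*y^7 - 15*x^2*y^4*z - 7*y^6*z - 20*x^3*y^3 - 48*x*y^5 + 10*x^2*y^2*z + 15*y^4*z + 5*x^3*y + 50*x*y^3 - x^2*z - 10*y^2*z - 14*x*y + z

x^3*y^9 - x^2*y^8*z - 8*x^3*y^7 - 2*x*y^9 + 7*x^2*y^6*z + y^8*z + 21*x^3*y^5 + 17*x*y^7 - 15*x^2*y^4*z - 7*y^6*z - 20*x^3*y^3 - 48*x*y^5 + 10*x^2*y^2*z + 15*y^4*z + 5*x^3*y + 50*x*y^3 - x^2*z - 10*y^2*z - 14*x*y + z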